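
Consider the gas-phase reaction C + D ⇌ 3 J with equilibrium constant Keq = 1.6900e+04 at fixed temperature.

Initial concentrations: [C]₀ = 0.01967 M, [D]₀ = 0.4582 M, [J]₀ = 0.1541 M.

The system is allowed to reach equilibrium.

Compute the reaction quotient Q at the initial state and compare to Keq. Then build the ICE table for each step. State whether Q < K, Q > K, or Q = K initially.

Q₀ = 0.406 vs Keq = 1.6900e+04 ⇒ Q<K, forward
Step 1:
                  C         D         J
  I         0.01967    0.4582    0.1541
  C        -0.01967  -0.01967   0.05901
  E       1.3059e-06    0.4385    0.2131
  solve Keq expr → x = 0.01967; check Q = 1.6900e+04

Q₀ = 0.406; Q < K (proceeds forward)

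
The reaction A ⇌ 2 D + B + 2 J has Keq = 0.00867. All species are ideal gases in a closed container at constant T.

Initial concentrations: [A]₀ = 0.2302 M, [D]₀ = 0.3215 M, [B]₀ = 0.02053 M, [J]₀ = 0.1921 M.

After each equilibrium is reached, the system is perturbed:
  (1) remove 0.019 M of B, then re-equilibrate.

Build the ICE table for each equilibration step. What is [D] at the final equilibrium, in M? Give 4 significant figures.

Q₀ = 3.4017e-04 vs Keq = 0.00867 ⇒ Q<K, forward
Step 1:
                   A          D          B          J
  I           0.2302     0.3215    0.02053     0.1921
  C         -0.05912     0.1182    0.05912     0.1182
  E           0.1711     0.4397    0.07965     0.3103
  solve Keq expr → x = 0.05912; check Q = 0.00867
Then remove 0.019 M of B.
Step 2:
                   A          D          B          J
  I           0.1711     0.4397    0.06065     0.3103
  C        -0.006302     0.0126   0.006302     0.0126
  E           0.1648     0.4523    0.06695     0.3229
  solve Keq expr → x = 0.006302; check Q = 0.00867

[D]_eq = 0.4523 M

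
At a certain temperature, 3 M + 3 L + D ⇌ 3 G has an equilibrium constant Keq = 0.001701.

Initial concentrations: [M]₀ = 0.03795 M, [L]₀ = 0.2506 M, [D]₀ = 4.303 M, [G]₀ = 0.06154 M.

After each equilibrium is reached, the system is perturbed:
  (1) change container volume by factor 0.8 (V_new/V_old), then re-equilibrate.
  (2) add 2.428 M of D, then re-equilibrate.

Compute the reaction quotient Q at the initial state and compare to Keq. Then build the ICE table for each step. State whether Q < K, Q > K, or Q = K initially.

Q₀ = 62.97 vs Keq = 0.001701 ⇒ Q>K, reverse
Step 1:
                   M          L          D          G
  I          0.03795     0.2506      4.303    0.06154
  C          0.05594    0.05594    0.01865   -0.05594
  E          0.09389     0.3065      4.322   0.005596
  solve Keq expr → x = -0.01865; check Q = 0.001701
Then change container volume by factor 0.8 (V_new/V_old).
Step 2:
                   M          L          D          G
  I           0.1174     0.3832      5.402   0.006996
  C        -0.002195  -0.002195 -7.3154e-04   0.002195
  E           0.1152      0.381      5.401    0.00919
  solve Keq expr → x = 7.3154e-04; check Q = 0.001701
Then add 2.428 M of D.
Step 3:
                   M          L          D          G
  I           0.1152      0.381      7.829    0.00919
  C        -0.001083  -0.001083 -3.6110e-04   0.001083
  E           0.1141     0.3799      7.829    0.01027
  solve Keq expr → x = 3.6110e-04; check Q = 0.001701

Q₀ = 62.97; Q > K (proceeds reverse)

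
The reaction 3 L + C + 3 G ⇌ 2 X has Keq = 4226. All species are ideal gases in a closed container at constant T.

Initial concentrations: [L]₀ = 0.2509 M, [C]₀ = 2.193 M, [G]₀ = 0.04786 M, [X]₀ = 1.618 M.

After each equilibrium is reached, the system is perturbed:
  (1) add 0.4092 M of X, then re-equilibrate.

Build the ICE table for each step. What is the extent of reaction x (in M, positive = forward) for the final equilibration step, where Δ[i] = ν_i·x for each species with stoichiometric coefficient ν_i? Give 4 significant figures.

x = -0.006166 M

Q₀ = 6.8944e+05 vs Keq = 4226 ⇒ Q>K, reverse
Step 1:
                    L           C           G           X
  init         0.2509       2.193     0.04786       1.618
  Δ            0.1214     0.04047      0.1214    -0.08094
  eq           0.3723       2.233      0.1693       1.537
  solve Keq expr → x = -0.04047; check Q = 4226
Then add 0.4092 M of X.
Step 2:
                    L           C           G           X
  init         0.3723       2.233      0.1693       1.946
  Δ            0.0185    0.006166      0.0185    -0.01233
  eq           0.3908        2.24      0.1878       1.934
  solve Keq expr → x = -0.006166; check Q = 4226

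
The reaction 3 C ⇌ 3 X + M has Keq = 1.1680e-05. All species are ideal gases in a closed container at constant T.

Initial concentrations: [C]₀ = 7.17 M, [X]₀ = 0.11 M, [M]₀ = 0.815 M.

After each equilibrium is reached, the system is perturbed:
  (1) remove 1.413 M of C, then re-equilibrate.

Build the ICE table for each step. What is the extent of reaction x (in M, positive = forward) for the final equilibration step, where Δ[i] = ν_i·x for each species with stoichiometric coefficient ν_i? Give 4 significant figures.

Q₀ = 2.9429e-06 vs Keq = 1.1680e-05 ⇒ Q<K, forward
Step 1:
                   C          X          M
  Initial       7.17       0.11      0.815
  Change    -0.06125    0.06125    0.02042
  Equil        7.109     0.1713     0.8354
  solve Keq expr → x = 0.02042; check Q = 1.1680e-05
Then remove 1.413 M of C.
Step 2:
                   C          X          M
  Initial      5.696     0.1713     0.8354
  Change     0.03265   -0.03265   -0.01088
  Equil        5.728     0.1386     0.8245
  solve Keq expr → x = -0.01088; check Q = 1.1680e-05

x = -0.01088 M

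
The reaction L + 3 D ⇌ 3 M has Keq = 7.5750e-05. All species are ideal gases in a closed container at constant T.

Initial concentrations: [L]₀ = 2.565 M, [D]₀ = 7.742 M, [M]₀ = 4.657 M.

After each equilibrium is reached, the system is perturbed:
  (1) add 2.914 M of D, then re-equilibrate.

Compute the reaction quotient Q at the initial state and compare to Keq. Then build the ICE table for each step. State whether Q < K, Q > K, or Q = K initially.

Q₀ = 0.08485 vs Keq = 7.5750e-05 ⇒ Q>K, reverse
Step 1:
                    L           D           M
  Initial       2.565       7.742       4.657
  Change        1.295       3.885      -3.885
  Equil          3.86       11.63      0.7717
  solve Keq expr → x = -1.295; check Q = 7.5750e-05
Then add 2.914 M of D.
Step 2:
                    L           D           M
  Initial        3.86       14.54      0.7717
  Change     -0.05893     -0.1768      0.1768
  Equil         3.801       14.36      0.9485
  solve Keq expr → x = 0.05893; check Q = 7.5750e-05

Q₀ = 0.08485; Q > K (proceeds reverse)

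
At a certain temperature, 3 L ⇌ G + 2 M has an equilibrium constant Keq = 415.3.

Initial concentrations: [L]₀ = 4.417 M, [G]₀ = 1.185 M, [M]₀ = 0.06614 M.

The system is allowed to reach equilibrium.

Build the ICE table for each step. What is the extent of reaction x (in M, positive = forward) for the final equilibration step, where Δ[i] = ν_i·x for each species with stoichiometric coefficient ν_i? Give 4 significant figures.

x = 1.352 M

Q₀ = 6.0154e-05 vs Keq = 415.3 ⇒ Q<K, forward
Step 1:
                    L           G           M
  Initial       4.417       1.185     0.06614
  Change       -4.056       1.352       2.704
  Equil        0.3606       2.537        2.77
  solve Keq expr → x = 1.352; check Q = 415.3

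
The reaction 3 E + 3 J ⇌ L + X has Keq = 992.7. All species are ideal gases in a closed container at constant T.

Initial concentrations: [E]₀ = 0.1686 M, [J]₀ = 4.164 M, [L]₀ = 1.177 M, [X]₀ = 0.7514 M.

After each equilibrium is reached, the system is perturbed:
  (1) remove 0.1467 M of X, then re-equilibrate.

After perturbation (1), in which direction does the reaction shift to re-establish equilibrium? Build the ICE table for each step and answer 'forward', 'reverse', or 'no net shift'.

Direction: forward

Q₀ = 2.556 vs Keq = 992.7 ⇒ Q<K, forward
Step 1:
                  E         J         L         X
  I          0.1686     4.164     1.177    0.7514
  C         -0.1438   -0.1438   0.04795   0.04795
  E         0.02476      4.02     1.225    0.7993
  solve Keq expr → x = 0.04795; check Q = 992.7
Then remove 0.1467 M of X.
Step 2:
                  E         J         L         X
  I         0.02476      4.02     1.225    0.6526
  C       -0.001599 -0.001599 5.3311e-04 5.3311e-04
  E         0.02316     4.019     1.225    0.6532
  solve Keq expr → x = 5.3311e-04; check Q = 992.7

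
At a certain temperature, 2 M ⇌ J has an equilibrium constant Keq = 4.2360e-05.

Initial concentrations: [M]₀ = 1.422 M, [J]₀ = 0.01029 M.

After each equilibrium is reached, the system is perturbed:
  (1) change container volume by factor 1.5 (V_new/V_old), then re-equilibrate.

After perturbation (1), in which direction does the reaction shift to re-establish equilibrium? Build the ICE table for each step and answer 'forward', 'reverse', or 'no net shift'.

Direction: reverse

Q₀ = 0.005089 vs Keq = 4.2360e-05 ⇒ Q>K, reverse
Step 1:
                    M           J
  I             1.422     0.01029
  C            0.0204     -0.0102
  E             1.442  8.8131e-05
  solve Keq expr → x = -0.0102; check Q = 4.2360e-05
Then change container volume by factor 1.5 (V_new/V_old).
Step 2:
                    M           J
  I            0.9616  5.8754e-05
  C        3.9163e-05 -1.9582e-05
  E            0.9616  3.9173e-05
  solve Keq expr → x = -1.9582e-05; check Q = 4.2360e-05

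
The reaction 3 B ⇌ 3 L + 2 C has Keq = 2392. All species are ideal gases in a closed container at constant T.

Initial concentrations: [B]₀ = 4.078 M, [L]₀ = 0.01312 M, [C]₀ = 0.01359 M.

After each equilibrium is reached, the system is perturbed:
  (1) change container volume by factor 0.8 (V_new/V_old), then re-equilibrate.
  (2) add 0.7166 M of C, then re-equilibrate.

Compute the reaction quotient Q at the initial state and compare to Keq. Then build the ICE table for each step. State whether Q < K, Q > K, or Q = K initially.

Q₀ = 6.1503e-12 vs Keq = 2392 ⇒ Q<K, forward
Step 1:
                    B           L           C
  init          4.078     0.01312     0.01359
  Δ            -3.593       3.593       2.396
  eq           0.4846       3.606       2.409
  solve Keq expr → x = 1.198; check Q = 2392
Then change container volume by factor 0.8 (V_new/V_old).
Step 2:
                    B           L           C
  init         0.6058       4.508       3.011
  Δ           0.07723    -0.07723    -0.05148
  eq            0.683       4.431        2.96
  solve Keq expr → x = -0.02574; check Q = 2392
Then add 0.7166 M of C.
Step 3:
                    B           L           C
  init          0.683       4.431       3.677
  Δ            0.0835     -0.0835    -0.05567
  eq           0.7665       4.347       3.621
  solve Keq expr → x = -0.02783; check Q = 2392

Q₀ = 6.1503e-12; Q < K (proceeds forward)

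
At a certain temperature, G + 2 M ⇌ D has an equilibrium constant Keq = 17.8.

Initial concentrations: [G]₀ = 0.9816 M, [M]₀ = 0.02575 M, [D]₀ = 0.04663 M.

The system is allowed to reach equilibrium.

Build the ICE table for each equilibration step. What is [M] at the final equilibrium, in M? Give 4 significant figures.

[M]_eq = 0.0456 M

Q₀ = 71.64 vs Keq = 17.8 ⇒ Q>K, reverse
Step 1:
                  G         M         D
  init       0.9816   0.02575   0.04663
  Δ        0.009926   0.01985 -0.009926
  eq         0.9915    0.0456    0.0367
  solve Keq expr → x = -0.009926; check Q = 17.8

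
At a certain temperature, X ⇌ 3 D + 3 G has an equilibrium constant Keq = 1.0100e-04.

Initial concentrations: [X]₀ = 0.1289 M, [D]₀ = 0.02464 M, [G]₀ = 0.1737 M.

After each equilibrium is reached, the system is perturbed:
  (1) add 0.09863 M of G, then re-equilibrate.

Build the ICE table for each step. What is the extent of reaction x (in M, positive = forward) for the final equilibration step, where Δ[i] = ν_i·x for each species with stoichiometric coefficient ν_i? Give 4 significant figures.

Q₀ = 6.0823e-07 vs Keq = 1.0100e-04 ⇒ Q<K, forward
Step 1:
                    X           D           G
  I            0.1289     0.02464      0.1737
  C          -0.02235     0.06706     0.06706
  E            0.1065      0.0917      0.2408
  solve Keq expr → x = 0.02235; check Q = 1.0100e-04
Then add 0.09863 M of G.
Step 2:
                    X           D           G
  I            0.1065      0.0917      0.3394
  C          0.006967     -0.0209     -0.0209
  E            0.1135      0.0708      0.3185
  solve Keq expr → x = -0.006967; check Q = 1.0100e-04

x = -0.006967 M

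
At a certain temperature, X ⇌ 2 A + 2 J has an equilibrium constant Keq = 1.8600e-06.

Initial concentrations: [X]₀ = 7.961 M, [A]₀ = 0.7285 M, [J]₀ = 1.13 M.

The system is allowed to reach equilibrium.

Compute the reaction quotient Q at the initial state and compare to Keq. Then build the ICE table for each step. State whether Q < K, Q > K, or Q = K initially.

Q₀ = 0.08512; Q > K (proceeds reverse)

Q₀ = 0.08512 vs Keq = 1.8600e-06 ⇒ Q>K, reverse
Step 1:
                    X           A           J
  I             7.961      0.7285        1.13
  C            0.3595     -0.7189     -0.7189
  E              8.32     0.00957      0.4111
  solve Keq expr → x = -0.3595; check Q = 1.8600e-06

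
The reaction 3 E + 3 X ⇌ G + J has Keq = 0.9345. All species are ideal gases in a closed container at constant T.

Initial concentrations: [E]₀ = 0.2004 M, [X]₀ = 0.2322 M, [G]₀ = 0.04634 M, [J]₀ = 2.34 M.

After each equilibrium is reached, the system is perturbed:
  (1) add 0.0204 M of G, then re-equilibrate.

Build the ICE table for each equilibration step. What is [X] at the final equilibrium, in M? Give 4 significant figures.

Q₀ = 1076 vs Keq = 0.9345 ⇒ Q>K, reverse
Step 1:
                  E         X         G         J
  init       0.2004    0.2322   0.04634      2.34
  Δ          0.1367    0.1367  -0.04556  -0.04556
  eq         0.3371    0.3689 7.8288e-04     2.294
  solve Keq expr → x = -0.04556; check Q = 0.9345
Then add 0.0204 M of G.
Step 2:
                  E         X         G         J
  init       0.3371    0.3689   0.02118     2.294
  Δ         0.05767   0.05767  -0.01922  -0.01922
  eq         0.3947    0.4265   0.00196     2.275
  solve Keq expr → x = -0.01922; check Q = 0.9345

[X]_eq = 0.4265 M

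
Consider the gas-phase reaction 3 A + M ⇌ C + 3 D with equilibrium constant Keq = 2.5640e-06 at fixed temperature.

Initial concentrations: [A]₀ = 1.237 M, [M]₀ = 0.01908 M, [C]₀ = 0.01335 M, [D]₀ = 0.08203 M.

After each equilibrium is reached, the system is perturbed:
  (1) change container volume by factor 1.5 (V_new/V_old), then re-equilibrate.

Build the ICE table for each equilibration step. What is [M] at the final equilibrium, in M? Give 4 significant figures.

Q₀ = 2.0404e-04 vs Keq = 2.5640e-06 ⇒ Q>K, reverse
Step 1:
                  A         M         C         D
  init        1.237   0.01908   0.01335   0.08203
  Δ         0.03527   0.01176  -0.01176  -0.03527
  eq          1.272   0.03084  0.001593   0.04676
  solve Keq expr → x = -0.01176; check Q = 2.5640e-06
Then change container volume by factor 1.5 (V_new/V_old).
Step 2:
                  A         M         C         D
  init       0.8482   0.02056  0.001062   0.03117
  Δ               0         0         0         0
  eq         0.8482   0.02056  0.001062   0.03117
  solve Keq expr → x = 0; check Q = 2.5640e-06

[M]_eq = 0.02056 M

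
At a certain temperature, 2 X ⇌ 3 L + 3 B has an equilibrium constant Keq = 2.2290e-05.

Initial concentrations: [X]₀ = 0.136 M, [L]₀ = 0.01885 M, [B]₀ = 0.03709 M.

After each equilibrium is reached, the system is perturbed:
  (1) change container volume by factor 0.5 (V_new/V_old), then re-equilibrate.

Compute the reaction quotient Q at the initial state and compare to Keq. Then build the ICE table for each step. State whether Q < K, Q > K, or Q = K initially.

Q₀ = 1.8477e-08; Q < K (proceeds forward)

Q₀ = 1.8477e-08 vs Keq = 2.2290e-05 ⇒ Q<K, forward
Step 1:
                    X           L           B
  Initial       0.136     0.01885     0.03709
  Change     -0.03397     0.05095     0.05095
  Equil         0.102      0.0698     0.08804
  solve Keq expr → x = 0.01698; check Q = 2.2290e-05
Then change container volume by factor 0.5 (V_new/V_old).
Step 2:
                    X           L           B
  Initial      0.2041      0.1396      0.1761
  Change      0.03478    -0.05217    -0.05217
  Equil        0.2388     0.08743      0.1239
  solve Keq expr → x = -0.01739; check Q = 2.2290e-05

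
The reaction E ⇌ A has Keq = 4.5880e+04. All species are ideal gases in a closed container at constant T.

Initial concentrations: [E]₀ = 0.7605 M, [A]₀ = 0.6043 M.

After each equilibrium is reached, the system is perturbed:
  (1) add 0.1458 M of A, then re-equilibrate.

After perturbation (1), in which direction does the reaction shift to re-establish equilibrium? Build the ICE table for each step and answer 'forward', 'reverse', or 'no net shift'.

Direction: reverse

Q₀ = 0.7946 vs Keq = 4.5880e+04 ⇒ Q<K, forward
Step 1:
                    E           A
  init         0.7605      0.6043
  Δ           -0.7605      0.7605
  eq       2.9747e-05       1.365
  solve Keq expr → x = 0.7605; check Q = 4.5880e+04
Then add 0.1458 M of A.
Step 2:
                    E           A
  init     2.9747e-05       1.511
  Δ        3.1778e-06 -3.1778e-06
  eq       3.2924e-05       1.511
  solve Keq expr → x = -3.1778e-06; check Q = 4.5880e+04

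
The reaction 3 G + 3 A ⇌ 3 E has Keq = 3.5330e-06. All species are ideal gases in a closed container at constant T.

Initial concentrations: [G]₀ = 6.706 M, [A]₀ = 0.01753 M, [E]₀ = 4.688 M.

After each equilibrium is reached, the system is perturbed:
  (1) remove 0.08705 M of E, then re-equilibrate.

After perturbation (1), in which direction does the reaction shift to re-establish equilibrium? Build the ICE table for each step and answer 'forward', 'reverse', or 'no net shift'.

Direction: forward

Q₀ = 6.3420e+04 vs Keq = 3.5330e-06 ⇒ Q>K, reverse
Step 1:
                  G         A         E
  init        6.706   0.01753     4.688
  Δ           4.027     4.027    -4.027
  eq          10.73     4.044    0.6611
  solve Keq expr → x = -1.342; check Q = 3.5330e-06
Then remove 0.08705 M of E.
Step 2:
                  G         A         E
  init        10.73     4.044    0.5741
  Δ        -0.07112  -0.07112   0.07112
  eq          10.66     3.973    0.6452
  solve Keq expr → x = 0.02371; check Q = 3.5330e-06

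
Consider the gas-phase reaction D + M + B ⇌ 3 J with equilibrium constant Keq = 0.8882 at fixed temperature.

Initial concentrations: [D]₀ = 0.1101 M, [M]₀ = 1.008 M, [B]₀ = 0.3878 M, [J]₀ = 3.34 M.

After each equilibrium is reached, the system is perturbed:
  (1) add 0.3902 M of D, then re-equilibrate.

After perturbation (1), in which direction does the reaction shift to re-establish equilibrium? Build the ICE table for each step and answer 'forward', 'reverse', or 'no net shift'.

Q₀ = 865.7 vs Keq = 0.8882 ⇒ Q>K, reverse
Step 1:
                    D           M           B           J
  Initial      0.1101       1.008      0.3878        3.34
  Change       0.7346      0.7346      0.7346      -2.204
  Equil        0.8447       1.743       1.122       1.136
  solve Keq expr → x = -0.7346; check Q = 0.8882
Then add 0.3902 M of D.
Step 2:
                    D           M           B           J
  Initial       1.235       1.743       1.122       1.136
  Change     -0.03855    -0.03855    -0.03855      0.1156
  Equil         1.196       1.704       1.084       1.252
  solve Keq expr → x = 0.03855; check Q = 0.8882

Direction: forward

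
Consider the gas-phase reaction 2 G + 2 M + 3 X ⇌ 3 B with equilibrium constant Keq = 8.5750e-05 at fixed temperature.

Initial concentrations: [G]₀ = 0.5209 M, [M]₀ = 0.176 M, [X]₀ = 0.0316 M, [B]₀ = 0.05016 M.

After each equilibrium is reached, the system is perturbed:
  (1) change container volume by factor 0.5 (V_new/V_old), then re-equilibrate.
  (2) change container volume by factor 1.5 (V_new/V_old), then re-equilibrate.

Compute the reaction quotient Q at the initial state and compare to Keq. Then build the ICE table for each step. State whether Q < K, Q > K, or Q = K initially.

Q₀ = 475.9 vs Keq = 8.5750e-05 ⇒ Q>K, reverse
Step 1:
                   G          M          X          B
  Initial     0.5209      0.176     0.0316    0.05016
  Change     0.03288    0.03288    0.04931   -0.04931
  Equil       0.5538     0.2089    0.08091 8.4705e-04
  solve Keq expr → x = -0.01644; check Q = 8.5750e-05
Then change container volume by factor 0.5 (V_new/V_old).
Step 2:
                   G          M          X          B
  Initial      1.108     0.4178     0.1618   0.001694
  Change   -0.001662  -0.001662  -0.002494   0.002494
  Equil        1.106     0.4161     0.1593   0.004188
  solve Keq expr → x = 8.3121e-04; check Q = 8.5750e-05
Then change container volume by factor 1.5 (V_new/V_old).
Step 3:
                   G          M          X          B
  Initial     0.7373     0.2774     0.1062   0.002792
  Change  7.6283e-04 7.6283e-04   0.001144  -0.001144
  Equil        0.738     0.2782     0.1074   0.001648
  solve Keq expr → x = -3.8141e-04; check Q = 8.5750e-05

Q₀ = 475.9; Q > K (proceeds reverse)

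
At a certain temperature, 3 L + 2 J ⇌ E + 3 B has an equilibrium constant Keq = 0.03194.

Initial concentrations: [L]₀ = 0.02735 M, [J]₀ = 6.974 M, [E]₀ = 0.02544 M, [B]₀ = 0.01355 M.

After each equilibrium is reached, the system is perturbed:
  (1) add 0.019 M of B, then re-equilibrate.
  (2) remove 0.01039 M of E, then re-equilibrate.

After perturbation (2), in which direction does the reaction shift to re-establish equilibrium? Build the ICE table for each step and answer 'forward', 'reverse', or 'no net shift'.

Direction: forward

Q₀ = 6.3606e-05 vs Keq = 0.03194 ⇒ Q<K, forward
Step 1:
                  L         J         E         B
  init      0.02735     6.974   0.02544   0.01355
  Δ        -0.01857  -0.01238   0.00619   0.01857
  eq       0.008781     6.962   0.03163   0.03212
  solve Keq expr → x = 0.00619; check Q = 0.03194
Then add 0.019 M of B.
Step 2:
                  L         J         E         B
  init     0.008781     6.962   0.03163   0.05112
  Δ        0.003935  0.002623 -0.001312 -0.003935
  eq        0.01272     6.964   0.03032   0.04718
  solve Keq expr → x = -0.001312; check Q = 0.03194
Then remove 0.01039 M of E.
Step 3:
                  L         J         E         B
  init      0.01272     6.964   0.01993   0.04718
  Δ       -0.001279 -8.5253e-04 4.2627e-04  0.001279
  eq        0.01144     6.963   0.02035   0.04846
  solve Keq expr → x = 4.2627e-04; check Q = 0.03194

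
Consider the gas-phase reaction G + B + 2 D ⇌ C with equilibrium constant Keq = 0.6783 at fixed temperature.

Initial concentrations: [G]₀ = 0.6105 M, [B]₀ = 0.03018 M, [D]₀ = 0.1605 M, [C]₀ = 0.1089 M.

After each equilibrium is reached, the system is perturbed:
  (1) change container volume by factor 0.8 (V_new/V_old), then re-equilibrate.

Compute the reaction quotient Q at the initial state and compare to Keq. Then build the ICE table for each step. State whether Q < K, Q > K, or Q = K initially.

Q₀ = 229.4; Q > K (proceeds reverse)

Q₀ = 229.4 vs Keq = 0.6783 ⇒ Q>K, reverse
Step 1:
                    G           B           D           C
  Initial      0.6105     0.03018      0.1605      0.1089
  Change       0.1006      0.1006      0.2013     -0.1006
  Equil        0.7111      0.1308      0.3618    0.008259
  solve Keq expr → x = -0.1006; check Q = 0.6783
Then change container volume by factor 0.8 (V_new/V_old).
Step 2:
                    G           B           D           C
  Initial      0.8889      0.1635      0.4522     0.01032
  Change    -0.007507   -0.007507    -0.01501    0.007507
  Equil        0.8814       0.156      0.4372     0.01783
  solve Keq expr → x = 0.007507; check Q = 0.6783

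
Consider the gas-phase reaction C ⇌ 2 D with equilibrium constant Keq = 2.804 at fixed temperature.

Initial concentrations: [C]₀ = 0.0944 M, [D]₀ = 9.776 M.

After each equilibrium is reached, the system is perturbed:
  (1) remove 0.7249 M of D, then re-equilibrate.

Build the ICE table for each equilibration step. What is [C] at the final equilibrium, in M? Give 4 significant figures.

Q₀ = 1012 vs Keq = 2.804 ⇒ Q>K, reverse
Step 1:
                  C         D
  init       0.0944     9.776
  Δ           3.337    -6.674
  eq          3.431     3.102
  solve Keq expr → x = -3.337; check Q = 2.804
Then remove 0.7249 M of D.
Step 2:
                  C         D
  init        3.431     2.377
  Δ         -0.2944    0.5888
  eq          3.137     2.966
  solve Keq expr → x = 0.2944; check Q = 2.804

[C]_eq = 3.137 M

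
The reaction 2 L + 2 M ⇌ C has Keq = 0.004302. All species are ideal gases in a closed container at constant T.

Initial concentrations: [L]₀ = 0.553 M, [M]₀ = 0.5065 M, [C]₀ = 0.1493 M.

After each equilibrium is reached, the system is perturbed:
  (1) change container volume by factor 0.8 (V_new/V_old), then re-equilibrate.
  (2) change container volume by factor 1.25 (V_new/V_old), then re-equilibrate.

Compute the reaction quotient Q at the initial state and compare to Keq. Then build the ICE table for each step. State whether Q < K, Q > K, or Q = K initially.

Q₀ = 1.903 vs Keq = 0.004302 ⇒ Q>K, reverse
Step 1:
                    L           M           C
  Initial       0.553      0.5065      0.1493
  Change       0.2946      0.2946     -0.1473
  Equil        0.8476      0.8011    0.001984
  solve Keq expr → x = -0.1473; check Q = 0.004302
Then change container volume by factor 0.8 (V_new/V_old).
Step 2:
                    L           M           C
  Initial        1.06       1.001     0.00248
  Change    -0.004557   -0.004557    0.002278
  Equil         1.055      0.9969    0.004758
  solve Keq expr → x = 0.002278; check Q = 0.004302
Then change container volume by factor 1.25 (V_new/V_old).
Step 3:
                    L           M           C
  Initial       0.844      0.7975    0.003806
  Change     0.003645    0.003645   -0.001823
  Equil        0.8476      0.8011    0.001984
  solve Keq expr → x = -0.001823; check Q = 0.004302

Q₀ = 1.903; Q > K (proceeds reverse)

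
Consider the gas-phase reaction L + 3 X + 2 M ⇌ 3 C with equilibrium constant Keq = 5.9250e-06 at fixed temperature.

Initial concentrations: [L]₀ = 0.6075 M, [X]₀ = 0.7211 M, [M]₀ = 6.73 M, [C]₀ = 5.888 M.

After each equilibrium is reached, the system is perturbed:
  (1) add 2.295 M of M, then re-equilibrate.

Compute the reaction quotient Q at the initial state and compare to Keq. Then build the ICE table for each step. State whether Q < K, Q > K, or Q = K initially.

Q₀ = 19.79; Q > K (proceeds reverse)

Q₀ = 19.79 vs Keq = 5.9250e-06 ⇒ Q>K, reverse
Step 1:
                   L          X          M          C
  I           0.6075     0.7211       6.73      5.888
  C            1.739      5.216      3.477     -5.216
  E            2.346      5.937      10.21     0.6718
  solve Keq expr → x = -1.739; check Q = 5.9250e-06
Then add 2.295 M of M.
Step 2:
                   L          X          M          C
  I            2.346      5.937       12.5     0.6718
  C         -0.02719   -0.08156   -0.05437    0.08156
  E            2.319      5.856      12.45     0.7533
  solve Keq expr → x = 0.02719; check Q = 5.9250e-06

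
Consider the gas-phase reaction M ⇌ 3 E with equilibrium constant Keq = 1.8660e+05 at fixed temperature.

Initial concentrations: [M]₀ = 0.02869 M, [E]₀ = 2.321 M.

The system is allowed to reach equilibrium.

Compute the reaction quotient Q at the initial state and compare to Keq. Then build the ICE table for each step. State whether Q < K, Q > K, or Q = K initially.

Q₀ = 435.8 vs Keq = 1.8660e+05 ⇒ Q<K, forward
Step 1:
                  M         E
  I         0.02869     2.321
  C        -0.02862   0.08585
  E       7.4719e-05     2.407
  solve Keq expr → x = 0.02862; check Q = 1.8660e+05

Q₀ = 435.8; Q < K (proceeds forward)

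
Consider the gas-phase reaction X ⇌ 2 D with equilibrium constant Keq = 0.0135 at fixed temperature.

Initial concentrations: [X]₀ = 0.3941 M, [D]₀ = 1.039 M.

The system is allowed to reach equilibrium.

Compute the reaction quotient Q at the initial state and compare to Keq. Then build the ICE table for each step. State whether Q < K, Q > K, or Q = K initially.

Q₀ = 2.739 vs Keq = 0.0135 ⇒ Q>K, reverse
Step 1:
                    X           D
  Initial      0.3941       1.039
  Change       0.4656     -0.9313
  Equil        0.8597      0.1077
  solve Keq expr → x = -0.4656; check Q = 0.0135

Q₀ = 2.739; Q > K (proceeds reverse)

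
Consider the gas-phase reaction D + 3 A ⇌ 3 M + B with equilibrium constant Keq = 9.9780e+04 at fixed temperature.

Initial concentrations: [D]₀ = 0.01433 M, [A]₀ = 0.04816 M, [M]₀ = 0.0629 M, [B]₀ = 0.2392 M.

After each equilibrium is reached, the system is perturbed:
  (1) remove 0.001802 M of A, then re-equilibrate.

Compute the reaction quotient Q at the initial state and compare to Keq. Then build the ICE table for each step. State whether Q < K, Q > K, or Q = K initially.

Q₀ = 37.19 vs Keq = 9.9780e+04 ⇒ Q<K, forward
Step 1:
                  D         A         M         B
  I         0.01433   0.04816    0.0629    0.2392
  C         -0.0124  -0.03721   0.03721    0.0124
  E        0.001927   0.01095    0.1001    0.2516
  solve Keq expr → x = 0.0124; check Q = 9.9780e+04
Then remove 0.001802 M of A.
Step 2:
                  D         A         M         B
  I        0.001927  0.009148    0.1001    0.2516
  C       3.5954e-04  0.001079 -0.001079 -3.5954e-04
  E        0.002286   0.01023   0.09903    0.2512
  solve Keq expr → x = -3.5954e-04; check Q = 9.9780e+04

Q₀ = 37.19; Q < K (proceeds forward)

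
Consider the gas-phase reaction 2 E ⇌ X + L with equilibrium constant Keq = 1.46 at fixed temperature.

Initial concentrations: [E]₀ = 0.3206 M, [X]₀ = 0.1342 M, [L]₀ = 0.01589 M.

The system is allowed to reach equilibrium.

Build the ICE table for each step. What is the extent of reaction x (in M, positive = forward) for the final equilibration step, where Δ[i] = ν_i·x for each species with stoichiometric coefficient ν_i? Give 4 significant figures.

x = 0.09454 M

Q₀ = 0.02075 vs Keq = 1.46 ⇒ Q<K, forward
Step 1:
                    E           X           L
  I            0.3206      0.1342     0.01589
  C           -0.1891     0.09454     0.09454
  E            0.1315      0.2287      0.1104
  solve Keq expr → x = 0.09454; check Q = 1.46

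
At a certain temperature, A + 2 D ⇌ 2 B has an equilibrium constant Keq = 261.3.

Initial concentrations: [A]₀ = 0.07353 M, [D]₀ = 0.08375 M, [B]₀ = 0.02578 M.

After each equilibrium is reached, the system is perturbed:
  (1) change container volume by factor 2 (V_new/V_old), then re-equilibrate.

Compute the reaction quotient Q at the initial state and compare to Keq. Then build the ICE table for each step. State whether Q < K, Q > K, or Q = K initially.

Q₀ = 1.289 vs Keq = 261.3 ⇒ Q<K, forward
Step 1:
                  A         D         B
  I         0.07353   0.08375   0.02578
  C        -0.02941  -0.05883   0.05883
  E         0.04412   0.02492   0.08461
  solve Keq expr → x = 0.02941; check Q = 261.3
Then change container volume by factor 2 (V_new/V_old).
Step 2:
                  A         D         B
  I         0.02206   0.01246    0.0423
  C        0.001622  0.003243 -0.003243
  E         0.02368    0.0157   0.03906
  solve Keq expr → x = -0.001622; check Q = 261.3

Q₀ = 1.289; Q < K (proceeds forward)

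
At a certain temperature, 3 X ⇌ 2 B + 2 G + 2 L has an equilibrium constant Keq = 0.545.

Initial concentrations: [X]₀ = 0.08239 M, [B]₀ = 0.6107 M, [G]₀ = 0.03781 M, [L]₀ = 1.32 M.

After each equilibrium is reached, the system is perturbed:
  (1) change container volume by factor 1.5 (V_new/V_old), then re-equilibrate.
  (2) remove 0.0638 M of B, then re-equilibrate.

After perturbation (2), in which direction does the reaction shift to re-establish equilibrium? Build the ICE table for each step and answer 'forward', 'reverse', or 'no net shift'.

Q₀ = 1.661 vs Keq = 0.545 ⇒ Q>K, reverse
Step 1:
                  X         B         G         L
  init      0.08239    0.6107   0.03781      1.32
  Δ         0.01439 -0.009593 -0.009593 -0.009593
  eq        0.09678    0.6011   0.02822      1.31
  solve Keq expr → x = -0.004796; check Q = 0.545
Then change container volume by factor 1.5 (V_new/V_old).
Step 2:
                  X         B         G         L
  init      0.06452    0.4007   0.01881    0.8736
  Δ         -0.0105  0.007001  0.007001  0.007001
  eq        0.05402    0.4077   0.02581    0.8806
  solve Keq expr → x = 0.003501; check Q = 0.545
Then remove 0.0638 M of B.
Step 3:
                  X         B         G         L
  init      0.05402    0.3439   0.02581    0.8806
  Δ       -0.003031  0.002021  0.002021  0.002021
  eq        0.05099     0.346   0.02783    0.8826
  solve Keq expr → x = 0.00101; check Q = 0.545

Direction: forward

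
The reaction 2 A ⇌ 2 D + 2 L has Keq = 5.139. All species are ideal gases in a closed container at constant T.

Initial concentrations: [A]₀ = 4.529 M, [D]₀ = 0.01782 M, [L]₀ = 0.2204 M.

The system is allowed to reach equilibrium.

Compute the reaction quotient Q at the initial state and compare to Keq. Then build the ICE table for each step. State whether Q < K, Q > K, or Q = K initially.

Q₀ = 7.5203e-07 vs Keq = 5.139 ⇒ Q<K, forward
Step 1:
                  A         D         L
  I           4.529   0.01782    0.2204
  C          -2.187     2.187     2.187
  E           2.342     2.205     2.408
  solve Keq expr → x = 1.094; check Q = 5.139

Q₀ = 7.5203e-07; Q < K (proceeds forward)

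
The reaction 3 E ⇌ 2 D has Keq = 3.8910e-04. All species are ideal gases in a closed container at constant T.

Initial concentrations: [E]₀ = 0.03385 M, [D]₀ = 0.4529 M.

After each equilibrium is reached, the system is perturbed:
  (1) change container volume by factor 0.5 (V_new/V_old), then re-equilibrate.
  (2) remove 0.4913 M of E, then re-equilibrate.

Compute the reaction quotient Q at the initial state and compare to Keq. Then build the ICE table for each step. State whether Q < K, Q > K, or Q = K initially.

Q₀ = 5288; Q > K (proceeds reverse)

Q₀ = 5288 vs Keq = 3.8910e-04 ⇒ Q>K, reverse
Step 1:
                   E          D
  I          0.03385     0.4529
  C           0.6622    -0.4414
  E            0.696    0.01145
  solve Keq expr → x = -0.2207; check Q = 3.8910e-04
Then change container volume by factor 0.5 (V_new/V_old).
Step 2:
                   E          D
  I            1.392    0.02291
  C         -0.01353   0.009018
  E            1.379    0.03193
  solve Keq expr → x = 0.004509; check Q = 3.8910e-04
Then remove 0.4913 M of E.
Step 3:
                   E          D
  I           0.8872    0.03193
  C          0.02223   -0.01482
  E           0.9094    0.01711
  solve Keq expr → x = -0.007409; check Q = 3.8910e-04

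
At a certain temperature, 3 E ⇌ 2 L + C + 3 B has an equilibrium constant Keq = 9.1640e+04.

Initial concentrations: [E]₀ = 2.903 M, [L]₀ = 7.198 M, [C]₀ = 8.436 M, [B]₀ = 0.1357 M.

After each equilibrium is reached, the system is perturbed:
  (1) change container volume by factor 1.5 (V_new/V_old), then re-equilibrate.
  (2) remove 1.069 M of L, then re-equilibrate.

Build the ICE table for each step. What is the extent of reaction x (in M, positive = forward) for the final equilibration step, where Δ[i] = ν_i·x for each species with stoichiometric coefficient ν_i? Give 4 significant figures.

Q₀ = 0.04464 vs Keq = 9.1640e+04 ⇒ Q<K, forward
Step 1:
                    E           L           C           B
  I             2.903       7.198       8.436      0.1357
  C              -2.4         1.6         0.8         2.4
  E            0.5029       8.798       9.236       2.536
  solve Keq expr → x = 0.8; check Q = 9.1640e+04
Then change container volume by factor 1.5 (V_new/V_old).
Step 2:
                    E           L           C           B
  I            0.3353       5.865       6.157       1.691
  C          -0.09681     0.06454     0.03227     0.09681
  E            0.2385        5.93        6.19       1.787
  solve Keq expr → x = 0.03227; check Q = 9.1640e+04
Then remove 1.069 M of L.
Step 3:
                    E           L           C           B
  I            0.2385       4.861        6.19       1.787
  C          -0.02596     0.01731    0.008654     0.02596
  E            0.2125       4.878       6.198       1.813
  solve Keq expr → x = 0.008654; check Q = 9.1640e+04

x = 0.008654 M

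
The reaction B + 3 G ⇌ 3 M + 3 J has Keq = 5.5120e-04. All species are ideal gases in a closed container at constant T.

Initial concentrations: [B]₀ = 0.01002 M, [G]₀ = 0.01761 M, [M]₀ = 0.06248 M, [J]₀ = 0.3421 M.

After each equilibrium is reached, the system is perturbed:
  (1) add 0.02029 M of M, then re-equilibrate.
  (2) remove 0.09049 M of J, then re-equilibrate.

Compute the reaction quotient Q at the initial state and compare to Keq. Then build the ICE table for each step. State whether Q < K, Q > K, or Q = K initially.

Q₀ = 178.5 vs Keq = 5.5120e-04 ⇒ Q>K, reverse
Step 1:
                   B          G          M          J
  I          0.01002    0.01761    0.06248     0.3421
  C          0.01867    0.05602   -0.05602   -0.05602
  E          0.02869    0.07363    0.00646     0.2861
  solve Keq expr → x = -0.01867; check Q = 5.5120e-04
Then add 0.02029 M of M.
Step 2:
                   B          G          M          J
  I          0.02869    0.07363    0.02675     0.2861
  C         0.005888    0.01766   -0.01766   -0.01766
  E          0.03458    0.09129   0.009086     0.2684
  solve Keq expr → x = -0.005888; check Q = 5.5120e-04
Then remove 0.09049 M of J.
Step 3:
                   B          G          M          J
  I          0.03458    0.09129   0.009086     0.1779
  C        -0.001218  -0.003654   0.003654   0.003654
  E          0.03336    0.08764    0.01274     0.1816
  solve Keq expr → x = 0.001218; check Q = 5.5120e-04

Q₀ = 178.5; Q > K (proceeds reverse)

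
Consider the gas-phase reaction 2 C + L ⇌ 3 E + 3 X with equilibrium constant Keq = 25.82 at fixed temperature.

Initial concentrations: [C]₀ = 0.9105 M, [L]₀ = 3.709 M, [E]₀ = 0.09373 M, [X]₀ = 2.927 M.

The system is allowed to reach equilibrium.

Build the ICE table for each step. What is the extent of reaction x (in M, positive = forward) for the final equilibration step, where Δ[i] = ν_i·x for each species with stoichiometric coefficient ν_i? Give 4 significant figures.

Q₀ = 0.006716 vs Keq = 25.82 ⇒ Q<K, forward
Step 1:
                  C         L         E         X
  I          0.9105     3.709   0.09373     2.927
  C         -0.4408   -0.2204    0.6612    0.6612
  E          0.4697     3.489    0.7549     3.588
  solve Keq expr → x = 0.2204; check Q = 25.82

x = 0.2204 M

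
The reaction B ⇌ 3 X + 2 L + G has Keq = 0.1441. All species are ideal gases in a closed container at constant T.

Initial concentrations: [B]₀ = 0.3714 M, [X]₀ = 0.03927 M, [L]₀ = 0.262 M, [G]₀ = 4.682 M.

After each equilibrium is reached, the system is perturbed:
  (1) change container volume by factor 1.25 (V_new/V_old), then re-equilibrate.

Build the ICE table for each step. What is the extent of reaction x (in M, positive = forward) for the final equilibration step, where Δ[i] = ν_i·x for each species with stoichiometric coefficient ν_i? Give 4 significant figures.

x = 0.02495 M

Q₀ = 5.2405e-05 vs Keq = 0.1441 ⇒ Q<K, forward
Step 1:
                  B         X         L         G
  init       0.3714   0.03927     0.262     4.682
  Δ        -0.09951    0.2985     0.199   0.09951
  eq         0.2719    0.3378     0.461     4.782
  solve Keq expr → x = 0.09951; check Q = 0.1441
Then change container volume by factor 1.25 (V_new/V_old).
Step 2:
                  B         X         L         G
  init       0.2175    0.2703    0.3688     3.825
  Δ        -0.02495   0.07486   0.04991   0.02495
  eq         0.1926    0.3451    0.4187      3.85
  solve Keq expr → x = 0.02495; check Q = 0.1441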